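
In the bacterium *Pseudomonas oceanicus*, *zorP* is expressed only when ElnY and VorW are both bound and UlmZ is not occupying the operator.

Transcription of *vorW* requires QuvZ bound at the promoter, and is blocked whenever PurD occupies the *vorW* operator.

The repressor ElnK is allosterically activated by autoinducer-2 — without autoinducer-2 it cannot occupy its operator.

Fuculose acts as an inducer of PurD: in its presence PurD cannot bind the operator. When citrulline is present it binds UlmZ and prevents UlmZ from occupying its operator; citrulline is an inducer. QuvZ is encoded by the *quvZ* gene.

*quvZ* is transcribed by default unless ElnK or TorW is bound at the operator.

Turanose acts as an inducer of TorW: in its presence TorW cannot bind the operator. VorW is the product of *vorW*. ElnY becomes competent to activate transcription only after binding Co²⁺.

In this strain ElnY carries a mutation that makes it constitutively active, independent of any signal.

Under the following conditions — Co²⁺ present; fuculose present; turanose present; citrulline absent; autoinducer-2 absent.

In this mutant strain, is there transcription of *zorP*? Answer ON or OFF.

ElnY is constitutively active in this strain.
Autoinducer-2 is absent, so ElnK is inactive.
Turanose is present, so TorW is inactive.
With no repressor bound, *quvZ* is transcribed.
So QuvZ is produced and active.
Fuculose is present, so PurD is inactive.
No repressor is bound and QuvZ is active, so *vorW* is transcribed.
So VorW is produced and active.
Citrulline is absent, so UlmZ is active.
With repressor UlmZ bound, *zorP* is not transcribed.

OFF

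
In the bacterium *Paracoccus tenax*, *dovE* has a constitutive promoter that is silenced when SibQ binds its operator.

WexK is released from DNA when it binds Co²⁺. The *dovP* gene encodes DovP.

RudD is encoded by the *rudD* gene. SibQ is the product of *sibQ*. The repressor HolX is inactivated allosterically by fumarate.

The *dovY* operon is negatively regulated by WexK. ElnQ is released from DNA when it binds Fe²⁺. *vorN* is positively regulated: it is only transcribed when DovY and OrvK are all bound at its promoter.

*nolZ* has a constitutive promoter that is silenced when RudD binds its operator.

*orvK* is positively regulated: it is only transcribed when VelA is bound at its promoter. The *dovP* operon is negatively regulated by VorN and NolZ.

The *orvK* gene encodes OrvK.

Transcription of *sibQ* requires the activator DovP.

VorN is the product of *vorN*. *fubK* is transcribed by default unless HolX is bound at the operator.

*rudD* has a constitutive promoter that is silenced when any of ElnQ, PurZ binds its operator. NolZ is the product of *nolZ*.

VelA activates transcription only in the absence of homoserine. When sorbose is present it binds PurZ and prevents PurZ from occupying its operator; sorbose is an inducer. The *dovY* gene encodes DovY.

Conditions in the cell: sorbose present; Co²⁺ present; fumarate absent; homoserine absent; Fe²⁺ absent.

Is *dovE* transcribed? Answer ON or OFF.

ON

Co²⁺ is present, so WexK is inactive.
With no repressor bound, *dovY* is transcribed.
So DovY is produced and active.
Homoserine is absent, so VelA is active.
No repressor is bound and VelA is active, so *orvK* is transcribed.
So OrvK is produced and active.
No repressor is bound and DovY and OrvK are active, so *vorN* is transcribed.
So VorN is produced and active.
Fe²⁺ is absent, so ElnQ is active.
Sorbose is present, so PurZ is inactive.
With repressor ElnQ bound, *rudD* is not transcribed.
So RudD is not produced.
With no repressor bound, *nolZ* is transcribed.
So NolZ is produced and active.
With repressor VorN bound, *dovP* is not transcribed.
So DovP is not produced.
Required activator DovP is absent, so *sibQ* is not transcribed.
So SibQ is not produced.
With no repressor bound, *dovE* is transcribed.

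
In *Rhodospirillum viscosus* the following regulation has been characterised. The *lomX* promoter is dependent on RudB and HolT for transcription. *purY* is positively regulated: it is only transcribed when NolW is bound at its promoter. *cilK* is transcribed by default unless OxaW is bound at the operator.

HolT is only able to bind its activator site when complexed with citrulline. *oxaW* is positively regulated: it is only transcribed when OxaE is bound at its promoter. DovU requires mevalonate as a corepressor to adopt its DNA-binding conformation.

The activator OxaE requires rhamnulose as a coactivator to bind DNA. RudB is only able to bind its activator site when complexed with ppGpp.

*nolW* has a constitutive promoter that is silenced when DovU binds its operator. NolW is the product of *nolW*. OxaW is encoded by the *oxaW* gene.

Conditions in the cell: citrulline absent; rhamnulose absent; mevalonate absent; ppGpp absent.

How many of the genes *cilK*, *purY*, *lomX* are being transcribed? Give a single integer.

Rhamnulose is absent, so OxaE is inactive.
Required activator OxaE is absent, so *oxaW* is not transcribed.
So OxaW is not produced.
With no repressor bound, *cilK* is transcribed.
→ *cilK* is ON.
Mevalonate is absent, so DovU is inactive.
With no repressor bound, *nolW* is transcribed.
So NolW is produced and active.
No repressor is bound and NolW is active, so *purY* is transcribed.
→ *purY* is ON.
ppGpp is absent, so RudB is inactive.
Citrulline is absent, so HolT is inactive.
Required activator RudB is absent, so *lomX* is not transcribed.
→ *lomX* is OFF.
2 of the 3 genes are transcribed.

2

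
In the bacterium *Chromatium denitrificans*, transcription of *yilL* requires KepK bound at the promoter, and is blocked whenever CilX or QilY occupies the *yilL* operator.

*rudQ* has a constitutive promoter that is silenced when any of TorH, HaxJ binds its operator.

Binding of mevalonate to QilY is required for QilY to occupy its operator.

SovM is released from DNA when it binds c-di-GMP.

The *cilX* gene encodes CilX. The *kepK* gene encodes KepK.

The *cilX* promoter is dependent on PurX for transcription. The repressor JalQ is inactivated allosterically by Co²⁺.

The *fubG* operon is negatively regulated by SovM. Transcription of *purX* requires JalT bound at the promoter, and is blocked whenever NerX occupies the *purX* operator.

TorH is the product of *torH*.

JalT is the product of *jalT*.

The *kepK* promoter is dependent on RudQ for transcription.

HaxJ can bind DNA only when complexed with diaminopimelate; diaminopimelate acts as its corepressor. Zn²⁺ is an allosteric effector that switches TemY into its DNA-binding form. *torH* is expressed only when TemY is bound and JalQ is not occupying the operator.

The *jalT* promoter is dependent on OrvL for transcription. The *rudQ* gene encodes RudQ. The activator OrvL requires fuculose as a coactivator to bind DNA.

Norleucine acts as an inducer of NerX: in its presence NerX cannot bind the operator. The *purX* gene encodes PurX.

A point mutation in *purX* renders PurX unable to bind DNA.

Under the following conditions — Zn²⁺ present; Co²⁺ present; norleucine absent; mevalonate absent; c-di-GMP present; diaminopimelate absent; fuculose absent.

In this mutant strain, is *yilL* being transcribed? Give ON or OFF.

Zn²⁺ is present, so TemY is active.
Co²⁺ is present, so JalQ is inactive.
No repressor is bound and TemY is active, so *torH* is transcribed.
So TorH is produced and active.
Diaminopimelate is absent, so HaxJ is inactive.
With repressor TorH bound, *rudQ* is not transcribed.
So RudQ is not produced.
Required activator RudQ is absent, so *kepK* is not transcribed.
So KepK is not produced.
PurX is non-functional in this strain, so it has no effect.
Required activator PurX is absent, so *cilX* is not transcribed.
So CilX is not produced.
Mevalonate is absent, so QilY is inactive.
Required activator KepK is absent, so *yilL* is not transcribed.

OFF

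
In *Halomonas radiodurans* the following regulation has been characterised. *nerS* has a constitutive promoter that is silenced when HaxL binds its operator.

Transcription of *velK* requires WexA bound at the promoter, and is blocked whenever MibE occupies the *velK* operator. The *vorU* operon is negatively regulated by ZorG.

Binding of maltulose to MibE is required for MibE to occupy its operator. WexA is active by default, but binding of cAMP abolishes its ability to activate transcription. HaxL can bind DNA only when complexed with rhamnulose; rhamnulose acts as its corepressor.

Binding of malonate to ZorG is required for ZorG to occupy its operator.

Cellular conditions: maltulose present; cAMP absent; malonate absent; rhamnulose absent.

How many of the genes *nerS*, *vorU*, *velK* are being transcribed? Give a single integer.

2

Rhamnulose is absent, so HaxL is inactive.
With no repressor bound, *nerS* is transcribed.
→ *nerS* is ON.
Malonate is absent, so ZorG is inactive.
With no repressor bound, *vorU* is transcribed.
→ *vorU* is ON.
cAMP is absent, so WexA is active.
Maltulose is present, so MibE is active.
With repressor MibE bound, *velK* is not transcribed.
→ *velK* is OFF.
2 of the 3 genes are transcribed.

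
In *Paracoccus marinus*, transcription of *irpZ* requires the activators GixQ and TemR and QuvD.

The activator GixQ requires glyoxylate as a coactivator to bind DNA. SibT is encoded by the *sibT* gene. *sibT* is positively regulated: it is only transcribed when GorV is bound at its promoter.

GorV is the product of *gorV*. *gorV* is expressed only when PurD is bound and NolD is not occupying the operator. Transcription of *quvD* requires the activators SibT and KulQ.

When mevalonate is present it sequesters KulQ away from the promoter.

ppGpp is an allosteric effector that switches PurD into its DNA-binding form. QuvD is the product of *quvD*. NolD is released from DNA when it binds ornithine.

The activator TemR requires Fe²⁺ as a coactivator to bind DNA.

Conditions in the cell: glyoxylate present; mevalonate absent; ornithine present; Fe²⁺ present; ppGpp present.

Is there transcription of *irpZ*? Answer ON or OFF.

ON

Glyoxylate is present, so GixQ is active.
Fe²⁺ is present, so TemR is active.
Ornithine is present, so NolD is inactive.
ppGpp is present, so PurD is active.
No repressor is bound and PurD is active, so *gorV* is transcribed.
So GorV is produced and active.
No repressor is bound and GorV is active, so *sibT* is transcribed.
So SibT is produced and active.
Mevalonate is absent, so KulQ is active.
No repressor is bound and SibT and KulQ are active, so *quvD* is transcribed.
So QuvD is produced and active.
No repressor is bound and GixQ and TemR and QuvD are active, so *irpZ* is transcribed.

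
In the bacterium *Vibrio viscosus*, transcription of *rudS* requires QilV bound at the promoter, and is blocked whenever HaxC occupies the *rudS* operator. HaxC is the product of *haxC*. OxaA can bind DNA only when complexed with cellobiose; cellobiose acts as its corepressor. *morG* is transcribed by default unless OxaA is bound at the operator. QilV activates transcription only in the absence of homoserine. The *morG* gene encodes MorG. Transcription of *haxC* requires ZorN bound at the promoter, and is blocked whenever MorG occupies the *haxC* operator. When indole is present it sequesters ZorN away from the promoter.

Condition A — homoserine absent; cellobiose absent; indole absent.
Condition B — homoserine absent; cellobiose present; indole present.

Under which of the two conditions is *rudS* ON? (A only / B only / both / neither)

Condition A:
Homoserine is absent, so QilV is active.
Cellobiose is absent, so OxaA is inactive.
With no repressor bound, *morG* is transcribed.
So MorG is produced and active.
Indole is absent, so ZorN is active.
With repressor MorG bound, *haxC* is not transcribed.
So HaxC is not produced.
No repressor is bound and QilV is active, so *rudS* is transcribed.
→ *rudS* is ON in A.
Condition B:
Homoserine is absent, so QilV is active.
Cellobiose is present, so OxaA is active.
With repressor OxaA bound, *morG* is not transcribed.
So MorG is not produced.
Indole is present, so ZorN is inactive.
Required activator ZorN is absent, so *haxC* is not transcribed.
So HaxC is not produced.
No repressor is bound and QilV is active, so *rudS* is transcribed.
→ *rudS* is ON in B.

both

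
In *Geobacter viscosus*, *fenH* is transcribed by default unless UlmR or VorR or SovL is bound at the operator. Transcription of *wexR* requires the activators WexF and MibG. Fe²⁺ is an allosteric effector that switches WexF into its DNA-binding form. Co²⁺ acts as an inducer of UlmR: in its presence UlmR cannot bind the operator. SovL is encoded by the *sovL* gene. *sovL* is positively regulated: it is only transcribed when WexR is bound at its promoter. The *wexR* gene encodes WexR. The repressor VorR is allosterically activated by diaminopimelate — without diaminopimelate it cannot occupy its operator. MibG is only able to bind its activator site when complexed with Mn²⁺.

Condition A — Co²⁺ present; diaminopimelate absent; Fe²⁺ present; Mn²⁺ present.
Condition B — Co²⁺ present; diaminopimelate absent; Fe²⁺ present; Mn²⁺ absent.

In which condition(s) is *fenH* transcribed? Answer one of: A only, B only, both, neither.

B only

Condition A:
Co²⁺ is present, so UlmR is inactive.
Diaminopimelate is absent, so VorR is inactive.
Fe²⁺ is present, so WexF is active.
Mn²⁺ is present, so MibG is active.
No repressor is bound and WexF and MibG are active, so *wexR* is transcribed.
So WexR is produced and active.
No repressor is bound and WexR is active, so *sovL* is transcribed.
So SovL is produced and active.
With repressor SovL bound, *fenH* is not transcribed.
→ *fenH* is OFF in A.
Condition B:
Co²⁺ is present, so UlmR is inactive.
Diaminopimelate is absent, so VorR is inactive.
Fe²⁺ is present, so WexF is active.
Mn²⁺ is absent, so MibG is inactive.
Required activator MibG is absent, so *wexR* is not transcribed.
So WexR is not produced.
Required activator WexR is absent, so *sovL* is not transcribed.
So SovL is not produced.
With no repressor bound, *fenH* is transcribed.
→ *fenH* is ON in B.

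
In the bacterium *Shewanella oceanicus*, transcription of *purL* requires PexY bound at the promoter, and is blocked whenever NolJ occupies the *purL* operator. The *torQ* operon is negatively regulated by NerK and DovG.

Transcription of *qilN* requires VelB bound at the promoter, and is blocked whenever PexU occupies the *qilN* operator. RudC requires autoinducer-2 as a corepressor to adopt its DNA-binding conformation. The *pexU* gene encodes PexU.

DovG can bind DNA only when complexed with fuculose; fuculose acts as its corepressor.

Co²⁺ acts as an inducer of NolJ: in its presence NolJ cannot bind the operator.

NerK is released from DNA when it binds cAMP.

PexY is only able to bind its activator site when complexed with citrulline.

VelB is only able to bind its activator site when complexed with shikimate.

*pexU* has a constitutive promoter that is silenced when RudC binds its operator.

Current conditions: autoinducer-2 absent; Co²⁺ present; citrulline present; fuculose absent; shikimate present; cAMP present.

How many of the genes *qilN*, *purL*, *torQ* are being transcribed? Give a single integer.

2

Autoinducer-2 is absent, so RudC is inactive.
With no repressor bound, *pexU* is transcribed.
So PexU is produced and active.
Shikimate is present, so VelB is active.
With repressor PexU bound, *qilN* is not transcribed.
→ *qilN* is OFF.
Citrulline is present, so PexY is active.
Co²⁺ is present, so NolJ is inactive.
No repressor is bound and PexY is active, so *purL* is transcribed.
→ *purL* is ON.
cAMP is present, so NerK is inactive.
Fuculose is absent, so DovG is inactive.
With no repressor bound, *torQ* is transcribed.
→ *torQ* is ON.
2 of the 3 genes are transcribed.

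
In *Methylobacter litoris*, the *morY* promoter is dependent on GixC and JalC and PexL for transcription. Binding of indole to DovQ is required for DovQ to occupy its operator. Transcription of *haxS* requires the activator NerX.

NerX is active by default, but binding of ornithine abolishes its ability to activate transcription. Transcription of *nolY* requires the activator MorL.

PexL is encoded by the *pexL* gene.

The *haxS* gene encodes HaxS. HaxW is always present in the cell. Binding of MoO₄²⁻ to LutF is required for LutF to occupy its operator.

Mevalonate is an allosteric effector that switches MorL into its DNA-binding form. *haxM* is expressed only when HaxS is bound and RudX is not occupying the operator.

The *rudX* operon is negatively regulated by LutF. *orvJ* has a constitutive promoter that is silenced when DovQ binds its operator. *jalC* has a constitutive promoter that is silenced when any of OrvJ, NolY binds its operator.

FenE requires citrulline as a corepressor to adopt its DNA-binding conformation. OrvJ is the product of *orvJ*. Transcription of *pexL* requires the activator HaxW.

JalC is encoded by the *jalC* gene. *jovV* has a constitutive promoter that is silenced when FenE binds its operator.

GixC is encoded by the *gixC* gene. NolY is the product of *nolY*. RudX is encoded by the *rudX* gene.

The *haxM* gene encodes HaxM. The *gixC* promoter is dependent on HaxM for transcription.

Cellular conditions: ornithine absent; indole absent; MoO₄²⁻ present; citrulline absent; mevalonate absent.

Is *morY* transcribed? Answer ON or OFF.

OFF

Ornithine is absent, so NerX is active.
No repressor is bound and NerX is active, so *haxS* is transcribed.
So HaxS is produced and active.
MoO₄²⁻ is present, so LutF is active.
With repressor LutF bound, *rudX* is not transcribed.
So RudX is not produced.
No repressor is bound and HaxS is active, so *haxM* is transcribed.
So HaxM is produced and active.
No repressor is bound and HaxM is active, so *gixC* is transcribed.
So GixC is produced and active.
Indole is absent, so DovQ is inactive.
With no repressor bound, *orvJ* is transcribed.
So OrvJ is produced and active.
Mevalonate is absent, so MorL is inactive.
Required activator MorL is absent, so *nolY* is not transcribed.
So NolY is not produced.
With repressor OrvJ bound, *jalC* is not transcribed.
So JalC is not produced.
HaxW is produced constitutively and is active.
No repressor is bound and HaxW is active, so *pexL* is transcribed.
So PexL is produced and active.
Required activator JalC is absent, so *morY* is not transcribed.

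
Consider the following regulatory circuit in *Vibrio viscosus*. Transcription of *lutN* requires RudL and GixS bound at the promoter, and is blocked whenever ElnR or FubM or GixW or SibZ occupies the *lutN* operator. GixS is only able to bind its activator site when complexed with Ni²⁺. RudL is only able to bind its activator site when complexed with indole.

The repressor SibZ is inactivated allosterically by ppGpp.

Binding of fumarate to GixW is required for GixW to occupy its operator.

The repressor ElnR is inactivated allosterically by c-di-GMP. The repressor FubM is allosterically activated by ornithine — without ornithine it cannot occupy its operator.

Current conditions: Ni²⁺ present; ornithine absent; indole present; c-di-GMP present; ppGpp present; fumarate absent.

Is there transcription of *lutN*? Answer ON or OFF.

c-di-GMP is present, so ElnR is inactive.
Ornithine is absent, so FubM is inactive.
Indole is present, so RudL is active.
Fumarate is absent, so GixW is inactive.
Ni²⁺ is present, so GixS is active.
ppGpp is present, so SibZ is inactive.
No repressor is bound and RudL and GixS are active, so *lutN* is transcribed.

ON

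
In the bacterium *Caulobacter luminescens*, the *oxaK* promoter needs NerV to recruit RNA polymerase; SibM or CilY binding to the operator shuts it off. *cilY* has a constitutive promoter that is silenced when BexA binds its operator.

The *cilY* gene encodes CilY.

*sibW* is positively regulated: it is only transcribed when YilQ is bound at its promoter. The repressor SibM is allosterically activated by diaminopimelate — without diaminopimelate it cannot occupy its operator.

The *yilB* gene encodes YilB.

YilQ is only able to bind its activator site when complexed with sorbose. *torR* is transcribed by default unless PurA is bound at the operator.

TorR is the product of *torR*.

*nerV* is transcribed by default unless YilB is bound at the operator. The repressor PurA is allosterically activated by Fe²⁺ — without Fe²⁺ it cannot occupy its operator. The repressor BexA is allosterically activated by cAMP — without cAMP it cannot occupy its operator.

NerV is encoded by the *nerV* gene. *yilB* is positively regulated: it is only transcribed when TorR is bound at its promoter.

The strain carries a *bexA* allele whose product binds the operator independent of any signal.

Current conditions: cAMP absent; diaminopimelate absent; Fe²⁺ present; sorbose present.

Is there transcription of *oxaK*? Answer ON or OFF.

ON

Diaminopimelate is absent, so SibM is inactive.
Fe²⁺ is present, so PurA is active.
With repressor PurA bound, *torR* is not transcribed.
So TorR is not produced.
Required activator TorR is absent, so *yilB* is not transcribed.
So YilB is not produced.
With no repressor bound, *nerV* is transcribed.
So NerV is produced and active.
BexA is constitutively active in this strain.
With repressor BexA bound, *cilY* is not transcribed.
So CilY is not produced.
No repressor is bound and NerV is active, so *oxaK* is transcribed.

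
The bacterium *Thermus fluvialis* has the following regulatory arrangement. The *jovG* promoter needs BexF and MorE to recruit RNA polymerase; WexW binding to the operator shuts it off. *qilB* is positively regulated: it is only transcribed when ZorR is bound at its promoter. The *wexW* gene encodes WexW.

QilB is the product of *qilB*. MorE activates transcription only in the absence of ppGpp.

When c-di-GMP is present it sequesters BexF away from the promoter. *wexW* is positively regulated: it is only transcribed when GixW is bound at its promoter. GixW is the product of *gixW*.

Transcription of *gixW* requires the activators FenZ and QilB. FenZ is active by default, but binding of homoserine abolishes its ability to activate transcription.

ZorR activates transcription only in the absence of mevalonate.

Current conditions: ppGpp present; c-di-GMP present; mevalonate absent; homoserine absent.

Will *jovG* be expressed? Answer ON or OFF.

OFF

c-di-GMP is present, so BexF is inactive.
ppGpp is present, so MorE is inactive.
Homoserine is absent, so FenZ is active.
Mevalonate is absent, so ZorR is active.
No repressor is bound and ZorR is active, so *qilB* is transcribed.
So QilB is produced and active.
No repressor is bound and FenZ and QilB are active, so *gixW* is transcribed.
So GixW is produced and active.
No repressor is bound and GixW is active, so *wexW* is transcribed.
So WexW is produced and active.
With repressor WexW bound, *jovG* is not transcribed.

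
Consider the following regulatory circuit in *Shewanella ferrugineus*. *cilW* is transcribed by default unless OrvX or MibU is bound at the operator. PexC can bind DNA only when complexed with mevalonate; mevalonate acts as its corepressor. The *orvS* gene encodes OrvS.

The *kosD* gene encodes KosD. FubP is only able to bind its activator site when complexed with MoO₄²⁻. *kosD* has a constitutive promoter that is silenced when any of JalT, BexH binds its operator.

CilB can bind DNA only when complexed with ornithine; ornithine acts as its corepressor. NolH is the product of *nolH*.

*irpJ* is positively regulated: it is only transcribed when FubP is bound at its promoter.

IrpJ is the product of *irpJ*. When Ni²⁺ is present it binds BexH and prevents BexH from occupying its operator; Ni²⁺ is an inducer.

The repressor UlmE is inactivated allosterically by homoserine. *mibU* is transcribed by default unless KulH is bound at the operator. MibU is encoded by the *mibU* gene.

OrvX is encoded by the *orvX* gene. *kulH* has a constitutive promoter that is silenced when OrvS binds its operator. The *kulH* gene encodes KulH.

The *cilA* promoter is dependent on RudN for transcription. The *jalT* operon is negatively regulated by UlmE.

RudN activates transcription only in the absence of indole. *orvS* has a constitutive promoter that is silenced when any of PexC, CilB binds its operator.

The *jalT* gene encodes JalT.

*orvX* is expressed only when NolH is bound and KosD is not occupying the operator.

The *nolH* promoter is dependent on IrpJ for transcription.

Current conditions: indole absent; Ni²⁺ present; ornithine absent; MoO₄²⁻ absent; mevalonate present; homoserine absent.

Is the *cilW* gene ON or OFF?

ON

Homoserine is absent, so UlmE is active.
With repressor UlmE bound, *jalT* is not transcribed.
So JalT is not produced.
Ni²⁺ is present, so BexH is inactive.
With no repressor bound, *kosD* is transcribed.
So KosD is produced and active.
MoO₄²⁻ is absent, so FubP is inactive.
Required activator FubP is absent, so *irpJ* is not transcribed.
So IrpJ is not produced.
Required activator IrpJ is absent, so *nolH* is not transcribed.
So NolH is not produced.
With repressor KosD bound, *orvX* is not transcribed.
So OrvX is not produced.
Mevalonate is present, so PexC is active.
Ornithine is absent, so CilB is inactive.
With repressor PexC bound, *orvS* is not transcribed.
So OrvS is not produced.
With no repressor bound, *kulH* is transcribed.
So KulH is produced and active.
With repressor KulH bound, *mibU* is not transcribed.
So MibU is not produced.
With no repressor bound, *cilW* is transcribed.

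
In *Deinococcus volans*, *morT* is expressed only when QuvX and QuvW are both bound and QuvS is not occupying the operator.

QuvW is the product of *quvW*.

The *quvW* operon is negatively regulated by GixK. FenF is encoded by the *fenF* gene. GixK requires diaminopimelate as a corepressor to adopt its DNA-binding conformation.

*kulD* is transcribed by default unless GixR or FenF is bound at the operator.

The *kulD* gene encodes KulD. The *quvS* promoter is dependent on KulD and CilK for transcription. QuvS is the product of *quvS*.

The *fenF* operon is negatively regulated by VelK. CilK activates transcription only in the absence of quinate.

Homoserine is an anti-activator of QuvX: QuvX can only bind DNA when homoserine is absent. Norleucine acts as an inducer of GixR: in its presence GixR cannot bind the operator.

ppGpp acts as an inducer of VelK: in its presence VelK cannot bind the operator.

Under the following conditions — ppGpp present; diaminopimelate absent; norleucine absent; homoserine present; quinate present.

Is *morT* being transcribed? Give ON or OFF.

Homoserine is present, so QuvX is inactive.
Norleucine is absent, so GixR is active.
ppGpp is present, so VelK is inactive.
With no repressor bound, *fenF* is transcribed.
So FenF is produced and active.
With repressor GixR bound, *kulD* is not transcribed.
So KulD is not produced.
Quinate is present, so CilK is inactive.
Required activator KulD is absent, so *quvS* is not transcribed.
So QuvS is not produced.
Diaminopimelate is absent, so GixK is inactive.
With no repressor bound, *quvW* is transcribed.
So QuvW is produced and active.
Required activator QuvX is absent, so *morT* is not transcribed.

OFF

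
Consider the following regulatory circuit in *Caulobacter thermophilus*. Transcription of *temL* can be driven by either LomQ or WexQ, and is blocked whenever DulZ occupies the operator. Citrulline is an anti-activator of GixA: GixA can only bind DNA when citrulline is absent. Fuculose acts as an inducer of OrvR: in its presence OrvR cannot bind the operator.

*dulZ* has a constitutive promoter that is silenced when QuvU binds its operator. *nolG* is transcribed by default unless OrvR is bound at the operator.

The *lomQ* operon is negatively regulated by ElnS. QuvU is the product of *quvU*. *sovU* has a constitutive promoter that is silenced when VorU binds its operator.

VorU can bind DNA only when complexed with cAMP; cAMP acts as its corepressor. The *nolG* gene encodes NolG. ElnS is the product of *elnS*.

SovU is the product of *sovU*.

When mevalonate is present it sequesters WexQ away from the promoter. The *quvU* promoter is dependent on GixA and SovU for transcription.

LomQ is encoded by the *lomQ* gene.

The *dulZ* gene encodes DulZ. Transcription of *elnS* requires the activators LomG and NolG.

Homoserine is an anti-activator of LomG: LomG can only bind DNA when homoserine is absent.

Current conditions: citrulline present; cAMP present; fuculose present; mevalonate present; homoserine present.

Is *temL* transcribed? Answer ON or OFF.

Citrulline is present, so GixA is inactive.
cAMP is present, so VorU is active.
With repressor VorU bound, *sovU* is not transcribed.
So SovU is not produced.
Required activator GixA is absent, so *quvU* is not transcribed.
So QuvU is not produced.
With no repressor bound, *dulZ* is transcribed.
So DulZ is produced and active.
Homoserine is present, so LomG is inactive.
Fuculose is present, so OrvR is inactive.
With no repressor bound, *nolG* is transcribed.
So NolG is produced and active.
Required activator LomG is absent, so *elnS* is not transcribed.
So ElnS is not produced.
With no repressor bound, *lomQ* is transcribed.
So LomQ is produced and active.
Mevalonate is present, so WexQ is inactive.
With repressor DulZ bound, *temL* is not transcribed.

OFF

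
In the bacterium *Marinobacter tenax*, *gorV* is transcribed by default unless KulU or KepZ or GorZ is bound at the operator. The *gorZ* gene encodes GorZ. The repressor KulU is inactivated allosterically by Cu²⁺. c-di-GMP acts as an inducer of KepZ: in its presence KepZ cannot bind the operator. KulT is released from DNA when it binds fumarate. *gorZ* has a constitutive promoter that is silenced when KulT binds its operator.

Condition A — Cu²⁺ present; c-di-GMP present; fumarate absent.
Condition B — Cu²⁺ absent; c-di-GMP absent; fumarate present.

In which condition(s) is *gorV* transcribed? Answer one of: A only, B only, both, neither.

Condition A:
Cu²⁺ is present, so KulU is inactive.
c-di-GMP is present, so KepZ is inactive.
Fumarate is absent, so KulT is active.
With repressor KulT bound, *gorZ* is not transcribed.
So GorZ is not produced.
With no repressor bound, *gorV* is transcribed.
→ *gorV* is ON in A.
Condition B:
Cu²⁺ is absent, so KulU is active.
c-di-GMP is absent, so KepZ is active.
Fumarate is present, so KulT is inactive.
With no repressor bound, *gorZ* is transcribed.
So GorZ is produced and active.
With repressor KulU bound, *gorV* is not transcribed.
→ *gorV* is OFF in B.

A only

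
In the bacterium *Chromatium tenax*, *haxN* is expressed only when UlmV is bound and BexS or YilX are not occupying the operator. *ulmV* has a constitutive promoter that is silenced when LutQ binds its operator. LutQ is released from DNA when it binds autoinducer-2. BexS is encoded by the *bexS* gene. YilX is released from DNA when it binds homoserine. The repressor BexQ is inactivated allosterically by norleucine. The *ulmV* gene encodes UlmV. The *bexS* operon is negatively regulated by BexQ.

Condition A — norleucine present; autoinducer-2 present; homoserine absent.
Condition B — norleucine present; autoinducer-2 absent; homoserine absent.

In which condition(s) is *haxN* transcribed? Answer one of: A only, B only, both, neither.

neither

Condition A:
Norleucine is present, so BexQ is inactive.
With no repressor bound, *bexS* is transcribed.
So BexS is produced and active.
Autoinducer-2 is present, so LutQ is inactive.
With no repressor bound, *ulmV* is transcribed.
So UlmV is produced and active.
Homoserine is absent, so YilX is active.
With repressor BexS bound, *haxN* is not transcribed.
→ *haxN* is OFF in A.
Condition B:
Norleucine is present, so BexQ is inactive.
With no repressor bound, *bexS* is transcribed.
So BexS is produced and active.
Autoinducer-2 is absent, so LutQ is active.
With repressor LutQ bound, *ulmV* is not transcribed.
So UlmV is not produced.
Homoserine is absent, so YilX is active.
With repressor BexS bound, *haxN* is not transcribed.
→ *haxN* is OFF in B.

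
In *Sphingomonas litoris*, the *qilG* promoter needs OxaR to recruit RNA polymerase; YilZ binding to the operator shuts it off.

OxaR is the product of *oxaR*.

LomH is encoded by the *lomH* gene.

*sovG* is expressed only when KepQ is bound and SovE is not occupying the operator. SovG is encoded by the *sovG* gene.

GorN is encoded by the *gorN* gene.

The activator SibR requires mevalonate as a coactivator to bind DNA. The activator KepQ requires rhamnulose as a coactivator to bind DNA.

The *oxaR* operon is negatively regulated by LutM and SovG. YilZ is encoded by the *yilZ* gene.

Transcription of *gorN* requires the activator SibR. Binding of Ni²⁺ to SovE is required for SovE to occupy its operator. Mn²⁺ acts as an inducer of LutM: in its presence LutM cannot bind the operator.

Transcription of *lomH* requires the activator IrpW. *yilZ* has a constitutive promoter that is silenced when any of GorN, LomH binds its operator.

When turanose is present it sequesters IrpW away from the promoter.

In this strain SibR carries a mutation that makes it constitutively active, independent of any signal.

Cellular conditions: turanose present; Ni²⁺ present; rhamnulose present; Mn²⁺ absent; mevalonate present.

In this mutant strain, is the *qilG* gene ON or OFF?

Mn²⁺ is absent, so LutM is active.
Rhamnulose is present, so KepQ is active.
Ni²⁺ is present, so SovE is active.
With repressor SovE bound, *sovG* is not transcribed.
So SovG is not produced.
With repressor LutM bound, *oxaR* is not transcribed.
So OxaR is not produced.
SibR is constitutively active in this strain.
No repressor is bound and SibR is active, so *gorN* is transcribed.
So GorN is produced and active.
Turanose is present, so IrpW is inactive.
Required activator IrpW is absent, so *lomH* is not transcribed.
So LomH is not produced.
With repressor GorN bound, *yilZ* is not transcribed.
So YilZ is not produced.
Required activator OxaR is absent, so *qilG* is not transcribed.

OFF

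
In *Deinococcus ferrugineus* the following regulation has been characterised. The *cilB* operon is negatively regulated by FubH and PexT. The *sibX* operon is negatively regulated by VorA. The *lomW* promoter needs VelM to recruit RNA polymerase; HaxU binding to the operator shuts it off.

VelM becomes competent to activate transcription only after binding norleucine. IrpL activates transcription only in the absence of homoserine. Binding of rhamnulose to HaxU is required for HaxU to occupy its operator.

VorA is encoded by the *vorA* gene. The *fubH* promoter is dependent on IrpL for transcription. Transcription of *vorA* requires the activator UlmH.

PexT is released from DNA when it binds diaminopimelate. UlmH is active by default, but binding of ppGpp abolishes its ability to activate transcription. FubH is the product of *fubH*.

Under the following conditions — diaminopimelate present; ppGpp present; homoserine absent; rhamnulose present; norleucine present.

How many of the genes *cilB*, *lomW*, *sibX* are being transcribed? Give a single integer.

Homoserine is absent, so IrpL is active.
No repressor is bound and IrpL is active, so *fubH* is transcribed.
So FubH is produced and active.
Diaminopimelate is present, so PexT is inactive.
With repressor FubH bound, *cilB* is not transcribed.
→ *cilB* is OFF.
Norleucine is present, so VelM is active.
Rhamnulose is present, so HaxU is active.
With repressor HaxU bound, *lomW* is not transcribed.
→ *lomW* is OFF.
ppGpp is present, so UlmH is inactive.
Required activator UlmH is absent, so *vorA* is not transcribed.
So VorA is not produced.
With no repressor bound, *sibX* is transcribed.
→ *sibX* is ON.
1 of the 3 genes is transcribed.

1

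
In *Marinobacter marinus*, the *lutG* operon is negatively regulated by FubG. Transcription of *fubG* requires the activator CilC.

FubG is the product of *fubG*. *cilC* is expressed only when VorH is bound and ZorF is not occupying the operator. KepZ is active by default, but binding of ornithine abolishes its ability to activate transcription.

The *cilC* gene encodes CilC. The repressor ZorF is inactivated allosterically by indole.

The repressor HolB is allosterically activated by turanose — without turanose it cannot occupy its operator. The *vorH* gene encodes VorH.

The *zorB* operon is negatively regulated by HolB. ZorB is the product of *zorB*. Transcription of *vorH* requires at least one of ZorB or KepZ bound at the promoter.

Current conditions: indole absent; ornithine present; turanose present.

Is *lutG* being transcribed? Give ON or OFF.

Turanose is present, so HolB is active.
With repressor HolB bound, *zorB* is not transcribed.
So ZorB is not produced.
Ornithine is present, so KepZ is inactive.
No activator is available at the *vorH* promoter, so *vorH* is not transcribed.
So VorH is not produced.
Indole is absent, so ZorF is active.
With repressor ZorF bound, *cilC* is not transcribed.
So CilC is not produced.
Required activator CilC is absent, so *fubG* is not transcribed.
So FubG is not produced.
With no repressor bound, *lutG* is transcribed.

ON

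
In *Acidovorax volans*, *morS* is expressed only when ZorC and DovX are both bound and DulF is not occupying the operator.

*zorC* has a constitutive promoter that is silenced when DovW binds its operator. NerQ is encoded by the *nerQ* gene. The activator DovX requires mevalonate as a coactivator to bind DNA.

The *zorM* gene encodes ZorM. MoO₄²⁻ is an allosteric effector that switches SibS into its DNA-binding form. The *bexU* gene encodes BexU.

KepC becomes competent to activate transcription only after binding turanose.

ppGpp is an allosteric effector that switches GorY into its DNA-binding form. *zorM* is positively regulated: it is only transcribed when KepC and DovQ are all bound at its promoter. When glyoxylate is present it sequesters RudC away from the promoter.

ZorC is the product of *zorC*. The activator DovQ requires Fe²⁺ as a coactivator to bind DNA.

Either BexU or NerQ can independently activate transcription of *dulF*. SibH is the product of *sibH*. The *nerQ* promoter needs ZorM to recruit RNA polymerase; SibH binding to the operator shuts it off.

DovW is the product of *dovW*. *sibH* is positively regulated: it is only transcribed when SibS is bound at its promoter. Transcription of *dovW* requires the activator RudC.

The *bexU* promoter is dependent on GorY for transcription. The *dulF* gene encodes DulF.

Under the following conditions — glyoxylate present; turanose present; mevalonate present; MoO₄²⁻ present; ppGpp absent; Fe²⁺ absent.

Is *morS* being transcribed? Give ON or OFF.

Glyoxylate is present, so RudC is inactive.
Required activator RudC is absent, so *dovW* is not transcribed.
So DovW is not produced.
With no repressor bound, *zorC* is transcribed.
So ZorC is produced and active.
ppGpp is absent, so GorY is inactive.
Required activator GorY is absent, so *bexU* is not transcribed.
So BexU is not produced.
MoO₄²⁻ is present, so SibS is active.
No repressor is bound and SibS is active, so *sibH* is transcribed.
So SibH is produced and active.
Turanose is present, so KepC is active.
Fe²⁺ is absent, so DovQ is inactive.
Required activator DovQ is absent, so *zorM* is not transcribed.
So ZorM is not produced.
With repressor SibH bound, *nerQ* is not transcribed.
So NerQ is not produced.
No activator is available at the *dulF* promoter, so *dulF* is not transcribed.
So DulF is not produced.
Mevalonate is present, so DovX is active.
No repressor is bound and ZorC and DovX are active, so *morS* is transcribed.

ON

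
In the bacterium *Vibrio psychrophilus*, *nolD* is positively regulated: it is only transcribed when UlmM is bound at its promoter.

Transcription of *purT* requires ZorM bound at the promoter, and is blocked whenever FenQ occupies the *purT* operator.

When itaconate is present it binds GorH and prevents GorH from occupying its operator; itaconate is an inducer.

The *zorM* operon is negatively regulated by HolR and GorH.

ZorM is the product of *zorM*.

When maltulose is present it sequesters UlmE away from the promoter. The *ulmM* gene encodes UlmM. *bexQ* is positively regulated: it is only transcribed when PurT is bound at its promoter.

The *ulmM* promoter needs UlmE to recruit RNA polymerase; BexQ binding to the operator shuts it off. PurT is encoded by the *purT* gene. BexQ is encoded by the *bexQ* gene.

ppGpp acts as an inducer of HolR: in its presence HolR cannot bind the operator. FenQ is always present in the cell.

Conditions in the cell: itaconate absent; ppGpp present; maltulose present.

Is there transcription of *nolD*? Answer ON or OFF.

ppGpp is present, so HolR is inactive.
Itaconate is absent, so GorH is active.
With repressor GorH bound, *zorM* is not transcribed.
So ZorM is not produced.
FenQ is produced constitutively and is active.
With repressor FenQ bound, *purT* is not transcribed.
So PurT is not produced.
Required activator PurT is absent, so *bexQ* is not transcribed.
So BexQ is not produced.
Maltulose is present, so UlmE is inactive.
Required activator UlmE is absent, so *ulmM* is not transcribed.
So UlmM is not produced.
Required activator UlmM is absent, so *nolD* is not transcribed.

OFF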